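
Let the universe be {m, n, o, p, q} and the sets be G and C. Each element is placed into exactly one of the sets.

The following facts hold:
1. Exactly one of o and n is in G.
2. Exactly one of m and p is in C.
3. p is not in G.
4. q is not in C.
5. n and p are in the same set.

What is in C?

C = {n, p}

From (3): p ∉ G.
From (4): q ∉ C.
(5): n matches p: n ∉ G.
Only one set left: n ∈ C.
Only one set left: p ∈ C.
Only one set left: q ∈ G.
(1) (exactly one): o ∈ G.
(2) (exactly one): m ∉ C.
Only one set left: m ∈ G.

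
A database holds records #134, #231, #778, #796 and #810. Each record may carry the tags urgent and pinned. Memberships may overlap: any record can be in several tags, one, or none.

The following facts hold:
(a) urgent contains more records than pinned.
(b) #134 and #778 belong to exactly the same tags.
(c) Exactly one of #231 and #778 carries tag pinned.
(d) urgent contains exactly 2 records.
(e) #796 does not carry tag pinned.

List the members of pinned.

From (e): #796 ∉ pinned.
Suppose #134 ∈ pinned: no assignment then satisfies all the clues, so #134 ∉ pinned.

pinned = {#231}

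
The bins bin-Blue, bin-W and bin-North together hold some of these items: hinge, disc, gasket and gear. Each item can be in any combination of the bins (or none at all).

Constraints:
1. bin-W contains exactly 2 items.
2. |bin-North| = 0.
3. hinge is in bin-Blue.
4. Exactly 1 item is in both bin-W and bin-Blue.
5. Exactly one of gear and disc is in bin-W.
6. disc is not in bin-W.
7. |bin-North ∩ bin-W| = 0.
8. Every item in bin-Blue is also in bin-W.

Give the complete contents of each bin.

bin-Blue = {hinge}; bin-W = {gear, hinge}; bin-North = {}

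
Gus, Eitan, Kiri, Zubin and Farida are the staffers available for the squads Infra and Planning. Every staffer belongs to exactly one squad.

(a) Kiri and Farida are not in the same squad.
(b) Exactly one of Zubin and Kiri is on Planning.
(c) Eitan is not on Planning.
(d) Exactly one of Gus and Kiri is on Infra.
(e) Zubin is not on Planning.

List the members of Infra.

From (c): Eitan ∉ Planning.
From (e): Zubin ∉ Planning.
(b) (exactly one): Kiri ∈ Planning.
(d) (exactly one): Gus ∈ Infra.
Only one squad left: Eitan ∈ Infra.
Only one squad left: Zubin ∈ Infra.
(a): Farida ∉ Planning.
Only one squad left: Farida ∈ Infra.

Infra = {Eitan, Farida, Gus, Zubin}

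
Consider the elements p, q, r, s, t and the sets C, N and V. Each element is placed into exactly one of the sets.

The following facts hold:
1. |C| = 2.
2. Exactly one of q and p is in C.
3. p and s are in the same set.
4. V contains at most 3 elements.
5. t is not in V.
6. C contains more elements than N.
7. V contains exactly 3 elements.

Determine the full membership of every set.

C = {q, t}; N = {}; V = {p, r, s}

From (5): t ∉ V.
Suppose p ∈ C: no assignment then satisfies all the clues, so p ∉ C.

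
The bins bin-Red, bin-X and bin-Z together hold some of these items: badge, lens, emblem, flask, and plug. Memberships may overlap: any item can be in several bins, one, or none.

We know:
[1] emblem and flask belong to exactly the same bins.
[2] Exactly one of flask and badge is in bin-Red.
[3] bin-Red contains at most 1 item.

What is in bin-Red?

bin-Red = {badge}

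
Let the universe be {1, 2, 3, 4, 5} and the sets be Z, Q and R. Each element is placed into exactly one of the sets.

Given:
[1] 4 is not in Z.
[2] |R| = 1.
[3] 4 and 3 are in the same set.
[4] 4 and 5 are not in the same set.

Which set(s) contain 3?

3: Q

From (1): 4 ∉ Z.
(3): 3 matches 4: 3 ∉ Z.
Suppose 3 ∉ Q: no assignment then satisfies all the clues, so 3 ∈ Q.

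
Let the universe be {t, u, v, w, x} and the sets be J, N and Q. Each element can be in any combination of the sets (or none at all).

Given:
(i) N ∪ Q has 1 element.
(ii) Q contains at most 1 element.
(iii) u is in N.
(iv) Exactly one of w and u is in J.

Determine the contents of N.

From (iii): u ∈ N.
Suppose t ∈ N: no assignment then satisfies all the clues, so t ∉ N.

N = {u}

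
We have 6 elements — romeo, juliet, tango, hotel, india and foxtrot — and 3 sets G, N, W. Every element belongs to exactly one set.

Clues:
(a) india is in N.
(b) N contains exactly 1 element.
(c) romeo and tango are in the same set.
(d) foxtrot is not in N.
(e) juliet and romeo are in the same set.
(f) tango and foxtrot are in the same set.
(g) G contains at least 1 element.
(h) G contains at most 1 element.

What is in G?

G = {hotel}

From (a): india ∈ N.
From (d): foxtrot ∉ N.
(b): N already has 1, so the rest are out.
Suppose romeo ∈ G: no assignment then satisfies all the clues, so romeo ∉ G.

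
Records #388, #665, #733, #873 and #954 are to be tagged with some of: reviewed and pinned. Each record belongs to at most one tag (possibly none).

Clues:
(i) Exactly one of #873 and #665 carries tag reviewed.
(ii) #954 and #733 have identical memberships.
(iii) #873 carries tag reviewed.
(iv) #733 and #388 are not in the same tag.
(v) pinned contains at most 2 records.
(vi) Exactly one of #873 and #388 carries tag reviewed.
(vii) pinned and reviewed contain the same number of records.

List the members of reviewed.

reviewed = {#873}

From (iii): #873 ∈ reviewed.
(i) (exactly one): #665 ∉ reviewed.
(vi) (exactly one): #388 ∉ reviewed.
Suppose #733 ∈ reviewed: no assignment then satisfies all the clues, so #733 ∉ reviewed.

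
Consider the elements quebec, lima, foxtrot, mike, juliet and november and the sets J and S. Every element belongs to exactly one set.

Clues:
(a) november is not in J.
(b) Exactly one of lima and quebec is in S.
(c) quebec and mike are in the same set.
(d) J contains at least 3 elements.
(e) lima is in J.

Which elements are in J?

From (a): november ∉ J.
From (e): lima ∈ J.
(b) (exactly one): quebec ∈ S.
(c): mike matches quebec: mike ∉ J.
(c): mike matches quebec: mike ∈ S.
(d): only 3 candidates remain for J, so all are in.
Only one set left: november ∈ S.

J = {foxtrot, juliet, lima}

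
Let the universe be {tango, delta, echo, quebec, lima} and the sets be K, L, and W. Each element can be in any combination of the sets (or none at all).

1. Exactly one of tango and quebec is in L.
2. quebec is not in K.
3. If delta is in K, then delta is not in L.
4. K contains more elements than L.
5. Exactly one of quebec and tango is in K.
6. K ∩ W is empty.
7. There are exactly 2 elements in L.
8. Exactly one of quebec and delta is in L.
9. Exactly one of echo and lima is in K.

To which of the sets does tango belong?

tango: K

From (2): quebec ∉ K.
(5) (exactly one): tango ∈ K.
(6) (disjoint): tango ∉ W.
Suppose tango ∈ L: no assignment then satisfies all the clues, so tango ∉ L.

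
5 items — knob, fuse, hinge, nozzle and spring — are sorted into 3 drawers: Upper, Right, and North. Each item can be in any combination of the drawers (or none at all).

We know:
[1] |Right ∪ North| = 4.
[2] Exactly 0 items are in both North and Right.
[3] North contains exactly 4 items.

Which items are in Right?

Right = {}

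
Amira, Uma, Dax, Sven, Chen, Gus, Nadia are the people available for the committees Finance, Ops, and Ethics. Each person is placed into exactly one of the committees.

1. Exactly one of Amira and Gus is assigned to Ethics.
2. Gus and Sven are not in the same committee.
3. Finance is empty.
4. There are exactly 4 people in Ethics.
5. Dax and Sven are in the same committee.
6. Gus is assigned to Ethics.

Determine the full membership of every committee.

Finance = {}; Ops = {Amira, Dax, Sven}; Ethics = {Chen, Gus, Nadia, Uma}

From (6): Gus ∈ Ethics.
(1) (exactly one): Amira ∉ Ethics.
(2): Sven ∉ Ethics.
(3): Finance already has 0, so the rest are out.
(5): Dax matches Sven: Dax ∉ Ethics.
Only one committee left: Amira ∈ Ops.
Only one committee left: Dax ∈ Ops.
Only one committee left: Sven ∈ Ops.
(4): only 4 candidates remain for Ethics, so all are in.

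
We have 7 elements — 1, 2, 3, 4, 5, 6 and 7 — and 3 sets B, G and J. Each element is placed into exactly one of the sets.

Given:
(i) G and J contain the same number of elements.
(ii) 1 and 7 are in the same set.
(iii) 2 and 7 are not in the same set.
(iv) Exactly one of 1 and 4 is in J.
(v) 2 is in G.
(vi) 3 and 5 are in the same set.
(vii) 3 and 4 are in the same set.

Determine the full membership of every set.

B = {3, 4, 5}; G = {2, 6}; J = {1, 7}

From (v): 2 ∈ G.
(iii): 7 ∉ G.
(ii): 1 matches 7: 1 ∉ G.
Suppose 1 ∈ B: no assignment then satisfies all the clues, so 1 ∉ B.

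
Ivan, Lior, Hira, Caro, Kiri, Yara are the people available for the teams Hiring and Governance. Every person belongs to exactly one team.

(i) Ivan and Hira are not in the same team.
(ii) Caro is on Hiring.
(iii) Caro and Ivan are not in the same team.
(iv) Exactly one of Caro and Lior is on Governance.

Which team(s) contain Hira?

From (ii): Caro ∈ Hiring.
(iii): Ivan ∉ Hiring.
(iv) (exactly one): Lior ∈ Governance.
Only one team left: Ivan ∈ Governance.
(i): Hira ∉ Governance.
Only one team left: Hira ∈ Hiring.

Hira: Hiring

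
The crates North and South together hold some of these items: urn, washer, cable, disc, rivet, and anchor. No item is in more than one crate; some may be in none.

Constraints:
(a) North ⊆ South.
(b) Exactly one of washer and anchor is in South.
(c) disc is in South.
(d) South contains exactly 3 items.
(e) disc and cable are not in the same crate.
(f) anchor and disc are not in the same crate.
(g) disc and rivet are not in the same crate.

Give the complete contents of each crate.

From (c): disc ∈ South.
(e): cable ∉ South.
(f): anchor ∉ South.
(g): rivet ∉ South.
(a) contrapositive: cable ∉ North.
(a) contrapositive: rivet ∉ North.
(a) contrapositive: anchor ∉ North.
(b) (exactly one): washer ∈ South.
(d): only 3 candidates remain for South, so all are in.

North = {}; South = {disc, urn, washer}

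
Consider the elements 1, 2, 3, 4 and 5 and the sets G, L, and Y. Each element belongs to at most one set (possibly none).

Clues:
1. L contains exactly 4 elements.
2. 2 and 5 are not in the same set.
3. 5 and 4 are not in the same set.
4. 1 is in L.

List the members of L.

L = {1, 2, 3, 4}

From (4): 1 ∈ L.
Suppose 2 ∉ L: no assignment then satisfies all the clues, so 2 ∈ L.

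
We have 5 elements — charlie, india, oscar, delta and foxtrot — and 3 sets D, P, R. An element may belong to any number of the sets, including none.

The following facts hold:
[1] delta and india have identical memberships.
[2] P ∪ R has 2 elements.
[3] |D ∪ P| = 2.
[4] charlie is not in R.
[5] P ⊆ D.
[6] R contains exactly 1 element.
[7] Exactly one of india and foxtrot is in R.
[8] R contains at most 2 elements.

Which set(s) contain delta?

delta: none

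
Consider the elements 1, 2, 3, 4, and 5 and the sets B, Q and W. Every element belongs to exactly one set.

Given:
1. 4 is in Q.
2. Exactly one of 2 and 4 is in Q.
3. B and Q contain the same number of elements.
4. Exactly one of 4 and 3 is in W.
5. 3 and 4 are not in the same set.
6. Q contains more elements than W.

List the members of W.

W = {3}

From (1): 4 ∈ Q.
(2) (exactly one): 2 ∉ Q.
(4) (exactly one): 3 ∈ W.
Suppose 1 ∈ W: no assignment then satisfies all the clues, so 1 ∉ W.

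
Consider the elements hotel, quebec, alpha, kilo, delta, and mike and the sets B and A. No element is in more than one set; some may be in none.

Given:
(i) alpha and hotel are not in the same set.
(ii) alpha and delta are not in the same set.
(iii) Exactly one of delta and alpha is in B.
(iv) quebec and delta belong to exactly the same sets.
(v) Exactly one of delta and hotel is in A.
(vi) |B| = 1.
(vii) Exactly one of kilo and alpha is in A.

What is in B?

B = {alpha}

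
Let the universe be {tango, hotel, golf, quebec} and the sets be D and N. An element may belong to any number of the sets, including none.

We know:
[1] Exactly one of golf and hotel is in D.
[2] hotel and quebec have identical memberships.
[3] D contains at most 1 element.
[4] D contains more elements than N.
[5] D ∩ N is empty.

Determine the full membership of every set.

D = {golf}; N = {}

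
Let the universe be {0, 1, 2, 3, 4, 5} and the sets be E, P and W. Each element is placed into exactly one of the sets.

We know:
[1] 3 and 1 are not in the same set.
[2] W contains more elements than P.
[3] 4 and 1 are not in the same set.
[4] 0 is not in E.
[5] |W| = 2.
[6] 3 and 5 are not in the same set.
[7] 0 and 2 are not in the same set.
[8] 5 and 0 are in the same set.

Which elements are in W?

W = {0, 5}

From (4): 0 ∉ E.
(8): 5 matches 0: 5 ∉ E.
Suppose 0 ∉ W: no assignment then satisfies all the clues, so 0 ∈ W.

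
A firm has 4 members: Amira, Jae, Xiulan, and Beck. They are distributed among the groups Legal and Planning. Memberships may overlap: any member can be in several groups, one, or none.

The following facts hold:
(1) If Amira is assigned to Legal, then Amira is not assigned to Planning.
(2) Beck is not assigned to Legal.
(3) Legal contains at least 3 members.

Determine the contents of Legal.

From (2): Beck ∉ Legal.
(3): only 3 candidates remain for Legal, so all are in.
(1): Amira ∉ Planning.

Legal = {Amira, Jae, Xiulan}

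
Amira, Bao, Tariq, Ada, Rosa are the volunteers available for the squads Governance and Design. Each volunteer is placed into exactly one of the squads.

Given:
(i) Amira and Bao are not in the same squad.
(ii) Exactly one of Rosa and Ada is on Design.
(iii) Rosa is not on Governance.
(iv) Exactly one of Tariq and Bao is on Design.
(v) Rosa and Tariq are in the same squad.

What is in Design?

From (iii): Rosa ∉ Governance.
(v): Tariq matches Rosa: Tariq ∉ Governance.
Only one squad left: Tariq ∈ Design.
Only one squad left: Rosa ∈ Design.
(ii) (exactly one): Ada ∉ Design.
(iv) (exactly one): Bao ∉ Design.
Only one squad left: Bao ∈ Governance.
Only one squad left: Ada ∈ Governance.
(i): Amira ∉ Governance.
Only one squad left: Amira ∈ Design.

Design = {Amira, Rosa, Tariq}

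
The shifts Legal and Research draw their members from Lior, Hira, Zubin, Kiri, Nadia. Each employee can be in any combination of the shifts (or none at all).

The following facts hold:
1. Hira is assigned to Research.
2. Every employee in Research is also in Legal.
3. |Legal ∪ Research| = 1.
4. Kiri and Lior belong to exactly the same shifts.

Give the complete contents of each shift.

Legal = {Hira}; Research = {Hira}

From (1): Hira ∈ Research.
(2) with Hira ∈ Research: Hira ∈ Legal.
Suppose Lior ∈ Legal: no assignment then satisfies all the clues, so Lior ∉ Legal.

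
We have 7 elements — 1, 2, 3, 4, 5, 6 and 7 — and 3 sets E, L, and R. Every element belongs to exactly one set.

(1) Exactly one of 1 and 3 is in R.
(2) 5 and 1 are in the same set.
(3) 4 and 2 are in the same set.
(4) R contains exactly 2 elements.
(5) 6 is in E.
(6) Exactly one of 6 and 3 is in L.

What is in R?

R = {1, 5}

From (5): 6 ∈ E.
(6) (exactly one): 3 ∈ L.
(1) (exactly one): 1 ∈ R.
(2): 5 matches 1: 5 ∉ E.
(2): 5 matches 1: 5 ∉ L.
(2): 5 matches 1: 5 ∈ R.
(4): R already has 2, so the rest are out.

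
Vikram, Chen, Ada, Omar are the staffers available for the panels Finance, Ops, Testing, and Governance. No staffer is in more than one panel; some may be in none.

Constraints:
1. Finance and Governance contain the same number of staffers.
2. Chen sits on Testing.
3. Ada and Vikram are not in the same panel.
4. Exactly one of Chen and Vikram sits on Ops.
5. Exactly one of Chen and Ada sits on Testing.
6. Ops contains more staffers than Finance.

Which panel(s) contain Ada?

Ada: none

From (2): Chen ∈ Testing.
(4) (exactly one): Vikram ∈ Ops.
(5) (exactly one): Ada ∉ Testing.
(3): Ada ∉ Ops.
Suppose Ada ∈ Finance: no assignment then satisfies all the clues, so Ada ∉ Finance.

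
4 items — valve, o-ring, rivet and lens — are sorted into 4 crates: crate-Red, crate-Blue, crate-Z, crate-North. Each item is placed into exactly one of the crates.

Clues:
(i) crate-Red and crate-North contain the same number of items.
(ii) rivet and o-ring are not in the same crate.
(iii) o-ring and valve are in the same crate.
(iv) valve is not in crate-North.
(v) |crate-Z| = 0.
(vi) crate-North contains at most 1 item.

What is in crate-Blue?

crate-Blue = {o-ring, valve}

From (iv): valve ∉ crate-North.
(iii): o-ring matches valve: o-ring ∉ crate-North.
(v): crate-Z already has 0, so the rest are out.
Suppose valve ∉ crate-Blue: no assignment then satisfies all the clues, so valve ∈ crate-Blue.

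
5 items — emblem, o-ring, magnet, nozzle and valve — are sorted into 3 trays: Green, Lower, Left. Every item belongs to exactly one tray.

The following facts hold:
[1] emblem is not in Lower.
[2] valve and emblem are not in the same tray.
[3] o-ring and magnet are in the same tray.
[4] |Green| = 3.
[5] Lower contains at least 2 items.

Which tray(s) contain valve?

valve: Lower

From (1): emblem ∉ Lower.
Suppose valve ∈ Green: no assignment then satisfies all the clues, so valve ∉ Green.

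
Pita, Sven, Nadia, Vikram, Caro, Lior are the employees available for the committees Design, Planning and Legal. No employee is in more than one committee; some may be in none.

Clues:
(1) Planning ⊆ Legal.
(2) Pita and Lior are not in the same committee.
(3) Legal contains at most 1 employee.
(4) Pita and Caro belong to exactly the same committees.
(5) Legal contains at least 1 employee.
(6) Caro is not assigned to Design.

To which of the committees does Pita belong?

Pita: none

From (6): Caro ∉ Design.
(4): Pita matches Caro: Pita ∉ Design.
Suppose Pita ∈ Planning: no assignment then satisfies all the clues, so Pita ∉ Planning.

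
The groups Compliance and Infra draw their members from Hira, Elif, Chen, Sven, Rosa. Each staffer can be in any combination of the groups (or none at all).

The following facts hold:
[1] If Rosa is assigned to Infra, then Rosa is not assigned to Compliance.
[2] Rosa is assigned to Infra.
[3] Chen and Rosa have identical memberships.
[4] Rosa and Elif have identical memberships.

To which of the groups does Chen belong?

From (2): Rosa ∈ Infra.
(1): Rosa ∉ Compliance.
(3): Chen matches Rosa: Chen ∉ Compliance.
(3): Chen matches Rosa: Chen ∈ Infra.
(4): Elif matches Rosa: Elif ∉ Compliance.
(4): Elif matches Rosa: Elif ∈ Infra.

Chen: Infra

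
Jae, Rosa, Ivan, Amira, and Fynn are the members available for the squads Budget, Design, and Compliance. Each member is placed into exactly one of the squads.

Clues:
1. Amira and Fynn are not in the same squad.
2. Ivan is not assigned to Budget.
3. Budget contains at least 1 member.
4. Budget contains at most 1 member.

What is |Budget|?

1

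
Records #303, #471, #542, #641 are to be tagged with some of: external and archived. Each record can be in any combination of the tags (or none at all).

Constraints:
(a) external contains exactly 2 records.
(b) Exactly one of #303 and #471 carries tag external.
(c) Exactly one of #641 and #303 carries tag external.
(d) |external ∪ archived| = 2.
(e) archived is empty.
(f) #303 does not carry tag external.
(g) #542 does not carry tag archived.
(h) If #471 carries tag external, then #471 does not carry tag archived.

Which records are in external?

external = {#471, #641}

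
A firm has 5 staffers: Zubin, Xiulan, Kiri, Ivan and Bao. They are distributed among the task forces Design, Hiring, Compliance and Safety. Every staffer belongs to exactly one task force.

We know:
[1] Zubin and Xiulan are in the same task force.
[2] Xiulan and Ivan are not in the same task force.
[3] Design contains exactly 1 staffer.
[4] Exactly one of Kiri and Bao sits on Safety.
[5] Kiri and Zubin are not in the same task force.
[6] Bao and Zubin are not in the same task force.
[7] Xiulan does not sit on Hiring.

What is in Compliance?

Compliance = {Xiulan, Zubin}

From (7): Xiulan ∉ Hiring.
(1): Zubin matches Xiulan: Zubin ∉ Hiring.
Suppose Zubin ∉ Compliance: no assignment then satisfies all the clues, so Zubin ∈ Compliance.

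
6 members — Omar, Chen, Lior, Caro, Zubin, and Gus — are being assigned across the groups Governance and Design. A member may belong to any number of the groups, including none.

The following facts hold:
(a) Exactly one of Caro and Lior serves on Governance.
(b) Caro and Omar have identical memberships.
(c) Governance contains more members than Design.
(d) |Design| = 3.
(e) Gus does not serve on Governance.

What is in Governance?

Governance = {Caro, Chen, Omar, Zubin}

From (e): Gus ∉ Governance.
Suppose Omar ∉ Governance: no assignment then satisfies all the clues, so Omar ∈ Governance.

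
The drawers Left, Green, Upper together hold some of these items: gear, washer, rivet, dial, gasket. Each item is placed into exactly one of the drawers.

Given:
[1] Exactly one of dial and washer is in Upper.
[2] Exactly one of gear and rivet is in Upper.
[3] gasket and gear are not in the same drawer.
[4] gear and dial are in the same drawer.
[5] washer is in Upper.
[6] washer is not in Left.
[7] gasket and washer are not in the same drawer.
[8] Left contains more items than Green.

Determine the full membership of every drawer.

Left = {dial, gear}; Green = {gasket}; Upper = {rivet, washer}

From (5): washer ∈ Upper.
(1) (exactly one): dial ∉ Upper.
(4): gear matches dial: gear ∉ Upper.
(7): gasket ∉ Upper.
(2) (exactly one): rivet ∈ Upper.
Suppose gear ∉ Left: no assignment then satisfies all the clues, so gear ∈ Left.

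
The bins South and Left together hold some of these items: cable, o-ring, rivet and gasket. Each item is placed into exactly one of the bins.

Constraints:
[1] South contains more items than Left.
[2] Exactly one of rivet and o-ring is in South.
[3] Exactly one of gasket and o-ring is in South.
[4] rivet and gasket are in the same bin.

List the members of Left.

Left = {o-ring}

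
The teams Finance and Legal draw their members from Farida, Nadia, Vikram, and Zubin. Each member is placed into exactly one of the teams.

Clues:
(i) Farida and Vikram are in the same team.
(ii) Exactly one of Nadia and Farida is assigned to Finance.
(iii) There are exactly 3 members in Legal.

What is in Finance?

Finance = {Nadia}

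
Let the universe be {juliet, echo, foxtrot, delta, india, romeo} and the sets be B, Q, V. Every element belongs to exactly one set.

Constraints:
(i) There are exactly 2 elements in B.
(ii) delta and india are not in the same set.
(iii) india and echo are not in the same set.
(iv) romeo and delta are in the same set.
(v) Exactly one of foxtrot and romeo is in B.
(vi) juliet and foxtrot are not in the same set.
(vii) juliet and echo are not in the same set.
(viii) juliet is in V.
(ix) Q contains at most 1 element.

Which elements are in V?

V = {delta, juliet, romeo}

From (viii): juliet ∈ V.
(vi): foxtrot ∉ V.
(vii): echo ∉ V.
Suppose delta ∉ V: no assignment then satisfies all the clues, so delta ∈ V.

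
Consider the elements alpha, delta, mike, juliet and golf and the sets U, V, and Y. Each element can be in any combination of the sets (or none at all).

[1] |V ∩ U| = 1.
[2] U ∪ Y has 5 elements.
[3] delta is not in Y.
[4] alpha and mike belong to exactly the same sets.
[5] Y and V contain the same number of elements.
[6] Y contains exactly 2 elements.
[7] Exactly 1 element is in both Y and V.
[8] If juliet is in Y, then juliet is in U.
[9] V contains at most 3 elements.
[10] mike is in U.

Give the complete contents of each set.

U = {alpha, delta, juliet, mike}; V = {delta, golf}; Y = {golf, juliet}

From (3): delta ∉ Y.
From (10): mike ∈ U.
(4): alpha matches mike: alpha ∈ U.
Suppose alpha ∈ V: no assignment then satisfies all the clues, so alpha ∉ V.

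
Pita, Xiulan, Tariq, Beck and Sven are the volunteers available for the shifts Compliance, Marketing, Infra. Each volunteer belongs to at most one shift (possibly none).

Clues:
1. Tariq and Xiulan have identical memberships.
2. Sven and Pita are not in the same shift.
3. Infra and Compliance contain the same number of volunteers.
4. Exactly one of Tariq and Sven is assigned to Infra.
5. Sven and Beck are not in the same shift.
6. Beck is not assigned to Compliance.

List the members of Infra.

From (6): Beck ∉ Compliance.
Suppose Pita ∈ Infra: no assignment then satisfies all the clues, so Pita ∉ Infra.

Infra = {Sven}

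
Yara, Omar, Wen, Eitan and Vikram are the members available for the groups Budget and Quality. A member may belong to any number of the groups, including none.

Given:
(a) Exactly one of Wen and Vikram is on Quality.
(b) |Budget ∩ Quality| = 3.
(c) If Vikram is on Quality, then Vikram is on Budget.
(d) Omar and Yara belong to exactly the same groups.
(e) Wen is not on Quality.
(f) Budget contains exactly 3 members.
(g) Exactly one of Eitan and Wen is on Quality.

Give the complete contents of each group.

Budget = {Omar, Vikram, Yara}; Quality = {Eitan, Omar, Vikram, Yara}

From (e): Wen ∉ Quality.
(a) (exactly one): Vikram ∈ Quality.
(c): Vikram ∈ Budget.
(g) (exactly one): Eitan ∈ Quality.
Suppose Yara ∉ Budget: no assignment then satisfies all the clues, so Yara ∈ Budget.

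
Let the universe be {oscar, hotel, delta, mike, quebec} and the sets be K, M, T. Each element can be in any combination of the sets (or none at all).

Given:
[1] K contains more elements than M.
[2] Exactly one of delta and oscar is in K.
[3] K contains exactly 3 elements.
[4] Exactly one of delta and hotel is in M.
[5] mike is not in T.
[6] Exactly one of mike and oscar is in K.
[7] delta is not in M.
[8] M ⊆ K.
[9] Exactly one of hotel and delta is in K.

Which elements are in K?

From (5): mike ∉ T.
From (7): delta ∉ M.
(4) (exactly one): hotel ∈ M.
(8) with hotel ∈ M: hotel ∈ K.
(9) (exactly one): delta ∉ K.
(2) (exactly one): oscar ∈ K.
(6) (exactly one): mike ∉ K.
(8) contrapositive: mike ∉ M.
(3): only 3 candidates remain for K, so all are in.

K = {hotel, oscar, quebec}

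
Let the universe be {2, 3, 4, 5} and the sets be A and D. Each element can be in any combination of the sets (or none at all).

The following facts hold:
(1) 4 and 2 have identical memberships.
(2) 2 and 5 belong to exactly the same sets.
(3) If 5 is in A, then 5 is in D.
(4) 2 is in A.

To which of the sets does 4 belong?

4: A, D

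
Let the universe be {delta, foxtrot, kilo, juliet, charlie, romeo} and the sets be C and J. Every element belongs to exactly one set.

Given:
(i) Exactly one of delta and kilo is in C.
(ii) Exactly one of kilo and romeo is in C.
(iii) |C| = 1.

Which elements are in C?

C = {kilo}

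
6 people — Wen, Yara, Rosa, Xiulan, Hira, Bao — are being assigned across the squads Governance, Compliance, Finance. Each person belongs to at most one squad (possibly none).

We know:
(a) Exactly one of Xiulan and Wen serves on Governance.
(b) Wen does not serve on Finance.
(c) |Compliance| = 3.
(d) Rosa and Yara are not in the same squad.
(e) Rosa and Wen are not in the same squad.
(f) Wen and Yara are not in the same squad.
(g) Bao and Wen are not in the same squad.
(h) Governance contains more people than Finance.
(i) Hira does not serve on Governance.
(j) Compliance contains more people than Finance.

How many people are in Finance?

0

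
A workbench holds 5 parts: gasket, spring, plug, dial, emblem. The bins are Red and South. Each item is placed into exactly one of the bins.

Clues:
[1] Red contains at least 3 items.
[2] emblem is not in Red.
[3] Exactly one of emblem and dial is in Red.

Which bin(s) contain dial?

From (2): emblem ∉ Red.
(3) (exactly one): dial ∈ Red.
Only one bin left: emblem ∈ South.

dial: Red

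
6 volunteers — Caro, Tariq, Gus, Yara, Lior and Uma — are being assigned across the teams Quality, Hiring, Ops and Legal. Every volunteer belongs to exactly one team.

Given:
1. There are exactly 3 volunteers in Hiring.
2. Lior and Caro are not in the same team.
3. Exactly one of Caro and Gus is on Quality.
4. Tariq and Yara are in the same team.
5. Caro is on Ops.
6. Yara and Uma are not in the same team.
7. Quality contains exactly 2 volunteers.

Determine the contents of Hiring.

Hiring = {Lior, Tariq, Yara}

From (5): Caro ∈ Ops.
(2): Lior ∉ Ops.
(3) (exactly one): Gus ∈ Quality.
Suppose Tariq ∉ Hiring: no assignment then satisfies all the clues, so Tariq ∈ Hiring.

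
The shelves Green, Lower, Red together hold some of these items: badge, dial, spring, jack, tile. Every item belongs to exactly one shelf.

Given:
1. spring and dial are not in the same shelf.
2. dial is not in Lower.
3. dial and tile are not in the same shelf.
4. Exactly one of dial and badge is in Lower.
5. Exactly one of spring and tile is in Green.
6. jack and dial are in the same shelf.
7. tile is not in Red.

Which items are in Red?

Red = {dial, jack}

From (2): dial ∉ Lower.
From (7): tile ∉ Red.
(4) (exactly one): badge ∈ Lower.
(6): jack matches dial: jack ∉ Lower.
Suppose dial ∉ Red: no assignment then satisfies all the clues, so dial ∈ Red.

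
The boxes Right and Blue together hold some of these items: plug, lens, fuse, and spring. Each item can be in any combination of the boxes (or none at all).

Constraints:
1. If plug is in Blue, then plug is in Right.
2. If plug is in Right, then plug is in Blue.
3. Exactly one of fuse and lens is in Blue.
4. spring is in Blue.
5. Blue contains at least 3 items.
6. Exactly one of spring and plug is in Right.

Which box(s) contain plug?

plug: Blue, Right

From (4): spring ∈ Blue.
Suppose plug ∉ Right: no assignment then satisfies all the clues, so plug ∈ Right.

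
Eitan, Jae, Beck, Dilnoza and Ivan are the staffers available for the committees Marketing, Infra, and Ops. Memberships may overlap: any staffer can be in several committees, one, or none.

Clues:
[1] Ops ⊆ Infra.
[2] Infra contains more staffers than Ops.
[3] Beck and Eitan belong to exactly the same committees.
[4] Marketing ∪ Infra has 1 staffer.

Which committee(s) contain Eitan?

Eitan: none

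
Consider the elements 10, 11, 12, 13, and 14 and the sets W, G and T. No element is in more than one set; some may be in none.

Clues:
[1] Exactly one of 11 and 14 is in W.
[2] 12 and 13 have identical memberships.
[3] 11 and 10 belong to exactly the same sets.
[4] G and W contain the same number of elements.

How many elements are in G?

2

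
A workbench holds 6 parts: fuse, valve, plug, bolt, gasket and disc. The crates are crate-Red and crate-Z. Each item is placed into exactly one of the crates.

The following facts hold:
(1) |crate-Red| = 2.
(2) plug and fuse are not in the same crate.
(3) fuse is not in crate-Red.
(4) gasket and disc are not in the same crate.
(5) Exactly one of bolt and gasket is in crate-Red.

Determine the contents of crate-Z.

crate-Z = {bolt, disc, fuse, valve}

From (3): fuse ∉ crate-Red.
Only one crate left: fuse ∈ crate-Z.
(2): plug ∉ crate-Z.
Only one crate left: plug ∈ crate-Red.
Suppose valve ∉ crate-Z: no assignment then satisfies all the clues, so valve ∈ crate-Z.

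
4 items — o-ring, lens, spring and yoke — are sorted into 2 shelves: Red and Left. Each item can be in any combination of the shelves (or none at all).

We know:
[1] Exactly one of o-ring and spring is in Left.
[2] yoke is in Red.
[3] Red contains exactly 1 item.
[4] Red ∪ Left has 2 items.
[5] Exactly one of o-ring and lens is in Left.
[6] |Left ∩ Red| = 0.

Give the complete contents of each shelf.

Red = {yoke}; Left = {o-ring}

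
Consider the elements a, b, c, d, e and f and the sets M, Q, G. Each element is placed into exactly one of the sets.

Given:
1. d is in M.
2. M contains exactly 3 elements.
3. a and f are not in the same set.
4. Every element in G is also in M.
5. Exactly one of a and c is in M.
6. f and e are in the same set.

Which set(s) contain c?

c: Q

From (1): d ∈ M.
Suppose c ∈ M: no assignment then satisfies all the clues, so c ∉ M.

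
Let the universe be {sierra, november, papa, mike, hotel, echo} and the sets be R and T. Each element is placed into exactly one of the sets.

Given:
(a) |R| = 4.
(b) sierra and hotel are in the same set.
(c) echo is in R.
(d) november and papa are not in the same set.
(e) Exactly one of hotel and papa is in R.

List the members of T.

From (c): echo ∈ R.
Suppose sierra ∈ T: no assignment then satisfies all the clues, so sierra ∉ T.

T = {mike, papa}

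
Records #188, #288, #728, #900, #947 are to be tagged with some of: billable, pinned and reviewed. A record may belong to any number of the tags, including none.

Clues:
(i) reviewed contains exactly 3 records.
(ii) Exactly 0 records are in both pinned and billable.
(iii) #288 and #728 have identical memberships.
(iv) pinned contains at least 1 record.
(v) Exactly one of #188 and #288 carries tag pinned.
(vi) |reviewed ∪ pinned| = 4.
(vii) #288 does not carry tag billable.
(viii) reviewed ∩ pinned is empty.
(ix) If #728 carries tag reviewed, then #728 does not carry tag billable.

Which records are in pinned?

pinned = {#188}

From (vii): #288 ∉ billable.
(iii): #728 matches #288: #728 ∉ billable.
Suppose #188 ∉ pinned: no assignment then satisfies all the clues, so #188 ∈ pinned.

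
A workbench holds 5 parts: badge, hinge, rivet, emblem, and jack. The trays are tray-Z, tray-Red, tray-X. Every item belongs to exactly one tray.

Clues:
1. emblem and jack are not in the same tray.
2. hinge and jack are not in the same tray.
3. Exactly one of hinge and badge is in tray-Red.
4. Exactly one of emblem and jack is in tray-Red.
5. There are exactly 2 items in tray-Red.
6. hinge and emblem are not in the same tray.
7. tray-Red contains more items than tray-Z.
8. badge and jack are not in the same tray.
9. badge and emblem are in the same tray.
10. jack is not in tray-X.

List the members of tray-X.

tray-X = {hinge, rivet}

From (10): jack ∉ tray-X.
Suppose badge ∈ tray-X: no assignment then satisfies all the clues, so badge ∉ tray-X.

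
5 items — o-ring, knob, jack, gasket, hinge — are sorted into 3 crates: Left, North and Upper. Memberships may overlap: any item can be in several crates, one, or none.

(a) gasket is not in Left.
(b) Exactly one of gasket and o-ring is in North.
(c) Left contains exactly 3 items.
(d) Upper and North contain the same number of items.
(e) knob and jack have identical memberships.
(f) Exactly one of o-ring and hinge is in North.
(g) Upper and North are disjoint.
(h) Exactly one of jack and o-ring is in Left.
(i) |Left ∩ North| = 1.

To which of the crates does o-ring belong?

o-ring: none

From (a): gasket ∉ Left.
Suppose o-ring ∈ Left: no assignment then satisfies all the clues, so o-ring ∉ Left.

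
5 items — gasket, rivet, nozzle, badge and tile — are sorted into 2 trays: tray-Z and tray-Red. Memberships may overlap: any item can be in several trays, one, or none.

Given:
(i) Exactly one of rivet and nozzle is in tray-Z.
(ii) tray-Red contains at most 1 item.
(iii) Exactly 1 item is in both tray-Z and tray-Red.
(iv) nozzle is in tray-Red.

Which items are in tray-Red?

tray-Red = {nozzle}

From (iv): nozzle ∈ tray-Red.
(ii): tray-Red already has 1, so the rest are out.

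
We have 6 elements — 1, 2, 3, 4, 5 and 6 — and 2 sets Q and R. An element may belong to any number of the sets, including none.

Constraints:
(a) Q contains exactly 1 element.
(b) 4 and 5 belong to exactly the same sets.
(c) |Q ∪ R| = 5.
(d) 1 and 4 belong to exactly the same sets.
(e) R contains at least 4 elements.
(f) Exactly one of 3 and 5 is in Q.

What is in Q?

Q = {3}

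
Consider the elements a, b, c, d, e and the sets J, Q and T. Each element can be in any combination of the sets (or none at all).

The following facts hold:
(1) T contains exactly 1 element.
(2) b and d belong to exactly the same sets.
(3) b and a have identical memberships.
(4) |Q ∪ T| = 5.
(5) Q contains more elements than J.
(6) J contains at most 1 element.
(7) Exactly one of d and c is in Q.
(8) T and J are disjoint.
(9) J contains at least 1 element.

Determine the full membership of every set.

J = {e}; Q = {a, b, d, e}; T = {c}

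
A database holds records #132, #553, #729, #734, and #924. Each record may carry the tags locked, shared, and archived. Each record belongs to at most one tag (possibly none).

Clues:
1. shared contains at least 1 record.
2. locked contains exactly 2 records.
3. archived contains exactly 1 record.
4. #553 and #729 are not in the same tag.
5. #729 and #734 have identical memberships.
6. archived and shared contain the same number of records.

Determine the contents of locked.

locked = {#729, #734}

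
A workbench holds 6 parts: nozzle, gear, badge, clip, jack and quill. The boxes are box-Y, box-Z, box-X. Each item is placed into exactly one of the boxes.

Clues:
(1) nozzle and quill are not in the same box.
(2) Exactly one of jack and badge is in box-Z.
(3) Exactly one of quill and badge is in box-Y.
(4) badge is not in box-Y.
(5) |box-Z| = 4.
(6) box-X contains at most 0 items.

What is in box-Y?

From (4): badge ∉ box-Y.
(3) (exactly one): quill ∈ box-Y.
(6): box-X already has 0, so the rest are out.
Only one box left: badge ∈ box-Z.
(1): nozzle ∉ box-Y.
(2) (exactly one): jack ∉ box-Z.
(5): only 4 candidates remain for box-Z, so all are in.
Only one box left: jack ∈ box-Y.

box-Y = {jack, quill}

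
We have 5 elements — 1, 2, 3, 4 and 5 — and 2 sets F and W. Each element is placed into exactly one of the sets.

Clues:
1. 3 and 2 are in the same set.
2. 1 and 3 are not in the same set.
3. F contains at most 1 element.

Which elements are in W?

W = {2, 3, 4, 5}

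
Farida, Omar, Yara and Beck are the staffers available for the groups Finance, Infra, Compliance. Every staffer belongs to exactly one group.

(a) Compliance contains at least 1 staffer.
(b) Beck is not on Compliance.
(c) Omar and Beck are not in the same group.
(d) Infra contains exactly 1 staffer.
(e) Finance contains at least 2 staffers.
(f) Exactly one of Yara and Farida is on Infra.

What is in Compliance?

Compliance = {Omar}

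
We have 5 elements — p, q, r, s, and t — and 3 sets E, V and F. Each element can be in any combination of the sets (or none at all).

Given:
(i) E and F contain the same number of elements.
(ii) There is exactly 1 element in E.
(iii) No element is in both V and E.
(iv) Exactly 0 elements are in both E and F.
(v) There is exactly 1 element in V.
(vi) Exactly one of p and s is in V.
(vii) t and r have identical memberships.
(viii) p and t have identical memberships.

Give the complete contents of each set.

E = {q}; V = {s}; F = {s}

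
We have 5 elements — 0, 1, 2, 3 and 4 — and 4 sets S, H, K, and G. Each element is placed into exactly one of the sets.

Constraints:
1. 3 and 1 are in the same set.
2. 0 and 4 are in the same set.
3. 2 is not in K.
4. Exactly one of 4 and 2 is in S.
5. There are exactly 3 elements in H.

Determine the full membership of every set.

S = {0, 4}; H = {1, 2, 3}; K = {}; G = {}

From (3): 2 ∉ K.
Suppose 0 ∉ S: no assignment then satisfies all the clues, so 0 ∈ S.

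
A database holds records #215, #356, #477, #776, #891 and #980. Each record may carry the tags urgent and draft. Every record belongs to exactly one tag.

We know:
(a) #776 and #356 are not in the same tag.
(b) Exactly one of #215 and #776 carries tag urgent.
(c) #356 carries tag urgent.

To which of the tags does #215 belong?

From (c): #356 ∈ urgent.
(a): #776 ∉ urgent.
(b) (exactly one): #215 ∈ urgent.
Only one tag left: #776 ∈ draft.

#215: urgent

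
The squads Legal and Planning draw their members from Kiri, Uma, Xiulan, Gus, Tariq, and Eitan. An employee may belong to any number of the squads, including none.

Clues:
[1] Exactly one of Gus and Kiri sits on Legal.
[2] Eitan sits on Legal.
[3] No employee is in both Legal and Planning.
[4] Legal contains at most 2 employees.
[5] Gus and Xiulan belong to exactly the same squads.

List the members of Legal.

Legal = {Eitan, Kiri}

From (2): Eitan ∈ Legal.
(3) (disjoint): Eitan ∉ Planning.
Suppose Kiri ∉ Legal: no assignment then satisfies all the clues, so Kiri ∈ Legal.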